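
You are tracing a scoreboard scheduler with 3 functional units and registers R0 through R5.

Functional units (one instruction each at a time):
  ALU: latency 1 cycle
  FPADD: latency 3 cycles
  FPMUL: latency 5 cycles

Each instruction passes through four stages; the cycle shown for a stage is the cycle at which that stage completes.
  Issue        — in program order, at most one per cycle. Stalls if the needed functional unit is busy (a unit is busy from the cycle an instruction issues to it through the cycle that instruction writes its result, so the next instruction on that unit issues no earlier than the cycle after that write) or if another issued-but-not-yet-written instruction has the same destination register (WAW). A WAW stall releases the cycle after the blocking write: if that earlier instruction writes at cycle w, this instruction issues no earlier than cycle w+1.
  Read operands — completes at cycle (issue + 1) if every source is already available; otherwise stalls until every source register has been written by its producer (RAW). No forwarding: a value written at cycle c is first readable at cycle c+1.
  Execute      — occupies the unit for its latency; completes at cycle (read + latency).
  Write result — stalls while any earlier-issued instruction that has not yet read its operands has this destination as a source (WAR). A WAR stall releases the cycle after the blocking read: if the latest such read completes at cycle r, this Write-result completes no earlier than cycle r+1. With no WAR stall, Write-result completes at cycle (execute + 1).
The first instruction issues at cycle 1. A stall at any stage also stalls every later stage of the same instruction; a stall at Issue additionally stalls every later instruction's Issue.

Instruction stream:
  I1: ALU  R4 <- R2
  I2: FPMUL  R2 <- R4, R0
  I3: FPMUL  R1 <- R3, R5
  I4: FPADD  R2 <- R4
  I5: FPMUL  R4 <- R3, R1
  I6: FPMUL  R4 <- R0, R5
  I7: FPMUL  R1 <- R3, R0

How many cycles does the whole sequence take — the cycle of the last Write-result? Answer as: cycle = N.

cycle = 43

[1] issue I1 (ALU)
[2] I1 read-ops · issue I2 (FPMUL)
[3] I1 finished on ALU
[4] I1→R4
[5] I2 read-ops
[10] I2 finished on FPMUL
[11] I2→R2
[12] issue I3 (FPMUL)
[13] I3 read-ops · issue I4 (FPADD)
[14] I4 read-ops
[17] I4 finished on FPADD
[18] I3 finished on FPMUL · I4→R2
[19] I3→R1
[20] issue I5 (FPMUL)
[21] I5 read-ops
[26] I5 finished on FPMUL
[27] I5→R4
[28] issue I6 (FPMUL)
[29] I6 read-ops
[34] I6 finished on FPMUL
[35] I6→R4
[36] issue I7 (FPMUL)
[37] I7 read-ops
[42] I7 finished on FPMUL
[43] I7→R1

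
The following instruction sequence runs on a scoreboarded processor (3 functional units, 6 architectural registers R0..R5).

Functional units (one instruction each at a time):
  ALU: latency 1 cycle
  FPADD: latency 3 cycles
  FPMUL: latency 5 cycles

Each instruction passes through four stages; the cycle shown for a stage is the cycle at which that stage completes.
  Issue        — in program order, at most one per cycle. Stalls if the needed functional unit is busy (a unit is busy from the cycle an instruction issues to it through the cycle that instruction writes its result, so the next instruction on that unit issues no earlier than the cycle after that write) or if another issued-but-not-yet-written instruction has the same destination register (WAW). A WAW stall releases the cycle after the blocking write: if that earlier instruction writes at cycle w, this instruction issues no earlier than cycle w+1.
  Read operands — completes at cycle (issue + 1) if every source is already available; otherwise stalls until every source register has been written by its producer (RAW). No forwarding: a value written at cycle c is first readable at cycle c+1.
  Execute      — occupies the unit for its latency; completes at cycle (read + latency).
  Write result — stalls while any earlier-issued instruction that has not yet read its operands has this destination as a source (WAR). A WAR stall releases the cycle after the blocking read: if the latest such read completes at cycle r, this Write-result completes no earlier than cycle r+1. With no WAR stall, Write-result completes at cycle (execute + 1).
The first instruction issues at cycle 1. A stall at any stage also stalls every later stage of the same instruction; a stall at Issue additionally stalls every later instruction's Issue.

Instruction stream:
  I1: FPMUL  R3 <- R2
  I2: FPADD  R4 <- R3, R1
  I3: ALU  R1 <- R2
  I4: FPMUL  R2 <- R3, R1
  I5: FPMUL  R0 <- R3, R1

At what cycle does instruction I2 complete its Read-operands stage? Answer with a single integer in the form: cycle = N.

cycle = 9

[1] I1→FPMUL
[2] I1 RO, I2→FPADD
[3] I3→ALU
[4] I3 RO
[5] I3 EX
[7] I1 EX
[8] I1 WR R3
[9] I2 RO, I4→FPMUL
[10] I3 WR R1
[11] I4 RO
[12] I2 EX
[13] I2 WR R4
[16] I4 EX
[17] I4 WR R2
[18] I5→FPMUL
[19] I5 RO
[24] I5 EX
[25] I5 WR R0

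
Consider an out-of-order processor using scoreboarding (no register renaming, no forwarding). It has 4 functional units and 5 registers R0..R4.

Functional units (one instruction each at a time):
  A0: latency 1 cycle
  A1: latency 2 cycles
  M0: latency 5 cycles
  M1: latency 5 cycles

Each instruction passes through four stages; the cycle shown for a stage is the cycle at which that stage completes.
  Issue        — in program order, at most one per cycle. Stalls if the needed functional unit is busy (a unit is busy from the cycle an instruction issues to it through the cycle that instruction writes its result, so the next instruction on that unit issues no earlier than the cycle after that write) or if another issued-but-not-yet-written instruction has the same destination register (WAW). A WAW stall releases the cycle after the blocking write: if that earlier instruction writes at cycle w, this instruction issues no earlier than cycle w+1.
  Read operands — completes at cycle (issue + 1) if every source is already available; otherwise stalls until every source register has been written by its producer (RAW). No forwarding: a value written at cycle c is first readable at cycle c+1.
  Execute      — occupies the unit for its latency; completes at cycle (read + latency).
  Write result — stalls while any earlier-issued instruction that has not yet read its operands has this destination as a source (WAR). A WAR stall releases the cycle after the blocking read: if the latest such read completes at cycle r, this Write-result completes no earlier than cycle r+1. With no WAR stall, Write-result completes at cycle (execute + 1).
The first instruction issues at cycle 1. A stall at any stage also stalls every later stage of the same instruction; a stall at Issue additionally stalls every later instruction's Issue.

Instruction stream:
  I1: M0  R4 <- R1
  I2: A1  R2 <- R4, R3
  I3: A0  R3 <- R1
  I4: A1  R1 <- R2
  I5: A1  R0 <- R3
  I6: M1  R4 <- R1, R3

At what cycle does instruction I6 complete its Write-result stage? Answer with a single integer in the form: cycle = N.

cycle = 26

I1: IS=1 RO=2 EX=7 WR=8
I2: IS=2 RO=9 EX=11 WR=12  [RAW R4: wait I1 write@8]
I3: IS=3 RO=4 EX=5 WR=10  [WAR R3: wait I2 read@9]
I4: IS=13 RO=14 EX=16 WR=17  [struct: A1 busy until I2 writes@12]
I5: IS=18 RO=19 EX=21 WR=22  [struct: A1 busy until I4 writes@17]
I6: IS=19 RO=20 EX=25 WR=26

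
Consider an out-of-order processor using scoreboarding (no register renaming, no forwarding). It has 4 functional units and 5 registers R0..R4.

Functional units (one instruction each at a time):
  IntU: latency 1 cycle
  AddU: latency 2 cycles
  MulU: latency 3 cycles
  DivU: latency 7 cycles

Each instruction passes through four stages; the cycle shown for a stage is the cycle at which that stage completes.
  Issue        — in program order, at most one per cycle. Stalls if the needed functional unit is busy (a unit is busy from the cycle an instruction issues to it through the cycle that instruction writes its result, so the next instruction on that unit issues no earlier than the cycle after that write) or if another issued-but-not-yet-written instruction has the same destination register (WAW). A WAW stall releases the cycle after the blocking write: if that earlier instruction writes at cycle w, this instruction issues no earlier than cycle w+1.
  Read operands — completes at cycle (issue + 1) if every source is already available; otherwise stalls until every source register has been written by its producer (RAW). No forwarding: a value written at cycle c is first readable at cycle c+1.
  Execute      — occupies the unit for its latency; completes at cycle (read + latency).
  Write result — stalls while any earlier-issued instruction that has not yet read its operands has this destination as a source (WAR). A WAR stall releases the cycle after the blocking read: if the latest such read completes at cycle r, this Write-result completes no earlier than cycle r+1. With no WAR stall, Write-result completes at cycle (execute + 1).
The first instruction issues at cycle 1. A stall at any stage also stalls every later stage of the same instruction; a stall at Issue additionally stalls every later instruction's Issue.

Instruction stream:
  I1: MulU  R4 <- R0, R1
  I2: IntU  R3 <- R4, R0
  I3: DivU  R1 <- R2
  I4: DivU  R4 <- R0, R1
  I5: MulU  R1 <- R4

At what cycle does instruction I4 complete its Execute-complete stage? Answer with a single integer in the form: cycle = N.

c1: issue I1 (MulU)
c2: I1 read-ops · issue I2 (IntU)
c3: issue I3 (DivU)
c4: I3 read-ops
c5: I1 finished on MulU
c6: I1→R4
c7: I2 read-ops
c8: I2 finished on IntU
c9: I2→R3
c11: I3 finished on DivU
c12: I3→R1
c13: issue I4 (DivU)
c14: I4 read-ops · issue I5 (MulU)
c21: I4 finished on DivU
c22: I4→R4
c23: I5 read-ops
c26: I5 finished on MulU
c27: I5→R1

cycle = 21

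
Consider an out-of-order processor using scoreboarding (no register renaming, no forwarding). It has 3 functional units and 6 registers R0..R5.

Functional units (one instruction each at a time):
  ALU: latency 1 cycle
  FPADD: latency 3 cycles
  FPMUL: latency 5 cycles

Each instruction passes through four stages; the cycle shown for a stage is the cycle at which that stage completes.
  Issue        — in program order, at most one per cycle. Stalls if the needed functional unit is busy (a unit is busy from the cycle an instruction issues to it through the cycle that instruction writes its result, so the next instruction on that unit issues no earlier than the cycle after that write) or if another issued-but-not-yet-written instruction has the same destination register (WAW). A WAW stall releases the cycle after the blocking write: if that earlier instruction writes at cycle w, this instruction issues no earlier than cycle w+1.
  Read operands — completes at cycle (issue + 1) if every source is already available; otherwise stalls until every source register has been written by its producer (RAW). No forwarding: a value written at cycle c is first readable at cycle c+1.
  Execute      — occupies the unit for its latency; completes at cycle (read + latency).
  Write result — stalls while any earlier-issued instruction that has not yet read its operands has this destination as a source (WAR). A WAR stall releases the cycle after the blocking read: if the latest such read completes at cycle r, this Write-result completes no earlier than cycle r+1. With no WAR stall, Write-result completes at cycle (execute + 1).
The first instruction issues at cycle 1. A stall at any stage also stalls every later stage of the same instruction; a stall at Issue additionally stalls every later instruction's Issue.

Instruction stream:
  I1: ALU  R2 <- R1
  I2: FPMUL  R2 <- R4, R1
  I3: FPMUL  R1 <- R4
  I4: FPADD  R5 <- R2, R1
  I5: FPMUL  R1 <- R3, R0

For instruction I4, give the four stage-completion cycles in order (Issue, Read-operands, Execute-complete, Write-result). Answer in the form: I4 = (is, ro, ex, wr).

I1: IS=1 RO=2 EX=3 WR=4
I2: IS=5 RO=6 EX=11 WR=12  [WAW R2: wait I1 write@4]
I3: IS=13 RO=14 EX=19 WR=20  [struct: FPMUL busy until I2 writes@12]
I4: IS=14 RO=21 EX=24 WR=25  [RAW R1: wait I3 write@20]
I5: IS=21 RO=22 EX=27 WR=28  [struct: FPMUL busy until I3 writes@20]

I4 = (14, 21, 24, 25)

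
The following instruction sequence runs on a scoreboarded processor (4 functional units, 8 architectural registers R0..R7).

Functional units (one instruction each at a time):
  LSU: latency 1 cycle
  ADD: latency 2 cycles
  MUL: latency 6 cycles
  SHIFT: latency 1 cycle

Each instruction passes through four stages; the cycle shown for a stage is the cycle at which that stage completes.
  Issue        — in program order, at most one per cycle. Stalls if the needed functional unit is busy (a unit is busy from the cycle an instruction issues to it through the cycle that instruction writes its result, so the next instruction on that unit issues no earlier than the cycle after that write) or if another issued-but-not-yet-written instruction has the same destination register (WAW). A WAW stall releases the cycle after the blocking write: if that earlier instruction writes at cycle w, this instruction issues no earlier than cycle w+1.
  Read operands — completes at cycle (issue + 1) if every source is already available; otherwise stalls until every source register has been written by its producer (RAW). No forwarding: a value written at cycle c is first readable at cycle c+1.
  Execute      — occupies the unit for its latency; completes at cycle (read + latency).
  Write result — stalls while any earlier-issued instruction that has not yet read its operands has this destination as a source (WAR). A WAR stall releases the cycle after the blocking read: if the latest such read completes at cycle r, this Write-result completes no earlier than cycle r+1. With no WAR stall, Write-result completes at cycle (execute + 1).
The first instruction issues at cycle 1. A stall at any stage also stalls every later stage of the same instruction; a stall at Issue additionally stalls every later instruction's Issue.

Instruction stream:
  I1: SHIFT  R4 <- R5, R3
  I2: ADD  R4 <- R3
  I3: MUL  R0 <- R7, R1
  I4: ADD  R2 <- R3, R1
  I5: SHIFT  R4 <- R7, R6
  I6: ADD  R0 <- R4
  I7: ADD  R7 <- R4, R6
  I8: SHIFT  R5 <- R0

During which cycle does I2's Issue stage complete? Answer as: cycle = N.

cycle = 5

[1] I1→SHIFT
[2] I1 RO
[3] I1 EX
[4] I1 WR R4
[5] I2→ADD
[6] I2 RO, I3→MUL
[7] I3 RO
[8] I2 EX
[9] I2 WR R4
[10] I4→ADD
[11] I4 RO, I5→SHIFT
[12] I5 RO
[13] I3 EX, I4 EX, I5 EX
[14] I3 WR R0, I4 WR R2, I5 WR R4
[15] I6→ADD
[16] I6 RO
[18] I6 EX
[19] I6 WR R0
[20] I7→ADD
[21] I7 RO, I8→SHIFT
[22] I8 RO
[23] I7 EX, I8 EX
[24] I7 WR R7, I8 WR R5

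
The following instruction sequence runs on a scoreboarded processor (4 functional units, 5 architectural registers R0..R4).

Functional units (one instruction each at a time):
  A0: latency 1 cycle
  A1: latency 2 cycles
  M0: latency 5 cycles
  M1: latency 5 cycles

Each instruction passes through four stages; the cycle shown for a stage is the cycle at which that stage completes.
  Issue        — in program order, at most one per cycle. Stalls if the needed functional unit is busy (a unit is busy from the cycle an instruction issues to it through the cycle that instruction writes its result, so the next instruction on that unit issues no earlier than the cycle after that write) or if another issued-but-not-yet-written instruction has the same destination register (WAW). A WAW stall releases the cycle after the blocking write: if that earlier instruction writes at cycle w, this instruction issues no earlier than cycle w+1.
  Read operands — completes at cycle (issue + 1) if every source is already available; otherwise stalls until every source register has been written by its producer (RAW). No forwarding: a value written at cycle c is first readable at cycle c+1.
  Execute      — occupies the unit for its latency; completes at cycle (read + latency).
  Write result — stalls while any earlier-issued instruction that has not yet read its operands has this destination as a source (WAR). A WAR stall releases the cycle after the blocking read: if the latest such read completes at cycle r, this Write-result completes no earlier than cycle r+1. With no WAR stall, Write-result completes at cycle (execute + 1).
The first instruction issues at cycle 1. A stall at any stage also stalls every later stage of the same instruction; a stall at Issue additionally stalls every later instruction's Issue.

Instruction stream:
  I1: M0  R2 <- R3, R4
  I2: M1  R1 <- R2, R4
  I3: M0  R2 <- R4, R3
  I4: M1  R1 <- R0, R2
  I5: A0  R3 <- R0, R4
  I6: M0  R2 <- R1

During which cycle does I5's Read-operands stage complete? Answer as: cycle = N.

cycle = 18

[1] I1 issues→M0
[2] I1 reads; I2 issues→M1
[7] I1 exec-done
[8] I1 writes R2
[9] I2 reads; I3 issues→M0
[10] I3 reads
[14] I2 exec-done
[15] I2 writes R1; I3 exec-done
[16] I3 writes R2; I4 issues→M1
[17] I4 reads; I5 issues→A0
[18] I5 reads; I6 issues→M0
[19] I5 exec-done
[20] I5 writes R3
[22] I4 exec-done
[23] I4 writes R1
[24] I6 reads
[29] I6 exec-done
[30] I6 writes R2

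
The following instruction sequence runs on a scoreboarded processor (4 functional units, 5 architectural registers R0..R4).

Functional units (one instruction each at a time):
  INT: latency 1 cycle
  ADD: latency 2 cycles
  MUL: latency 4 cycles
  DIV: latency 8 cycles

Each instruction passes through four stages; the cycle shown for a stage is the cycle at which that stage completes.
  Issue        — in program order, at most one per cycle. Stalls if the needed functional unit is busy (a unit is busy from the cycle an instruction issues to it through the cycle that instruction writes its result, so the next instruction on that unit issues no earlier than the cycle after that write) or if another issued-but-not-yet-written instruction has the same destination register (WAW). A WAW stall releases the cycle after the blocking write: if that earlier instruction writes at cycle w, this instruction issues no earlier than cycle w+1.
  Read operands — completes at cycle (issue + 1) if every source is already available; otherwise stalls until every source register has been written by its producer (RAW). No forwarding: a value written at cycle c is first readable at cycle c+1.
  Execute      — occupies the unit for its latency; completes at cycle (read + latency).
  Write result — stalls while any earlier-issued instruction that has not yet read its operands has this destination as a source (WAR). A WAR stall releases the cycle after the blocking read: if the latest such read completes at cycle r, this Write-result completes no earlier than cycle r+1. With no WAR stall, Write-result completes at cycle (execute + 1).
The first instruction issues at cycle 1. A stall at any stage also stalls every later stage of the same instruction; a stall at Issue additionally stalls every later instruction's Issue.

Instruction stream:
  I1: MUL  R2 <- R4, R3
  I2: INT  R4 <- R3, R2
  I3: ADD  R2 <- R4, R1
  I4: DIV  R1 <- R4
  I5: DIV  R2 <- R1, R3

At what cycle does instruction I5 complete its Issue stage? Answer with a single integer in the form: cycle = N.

cycle = 21

  I1 | 1 | 2 | 6 | 7
  I2 | 2 | 8 | 9 | 10   RAW R2: wait I1 write@7
  I3 | 8 | 11 | 13 | 14   WAW R2: wait I1 write@7 · RAW R4: wait I2 write@10
  I4 | 9 | 11 | 19 | 20   RAW R4: wait I2 write@10
  I5 | 21 | 22 | 30 | 31   struct: DIV busy until I4 writes@20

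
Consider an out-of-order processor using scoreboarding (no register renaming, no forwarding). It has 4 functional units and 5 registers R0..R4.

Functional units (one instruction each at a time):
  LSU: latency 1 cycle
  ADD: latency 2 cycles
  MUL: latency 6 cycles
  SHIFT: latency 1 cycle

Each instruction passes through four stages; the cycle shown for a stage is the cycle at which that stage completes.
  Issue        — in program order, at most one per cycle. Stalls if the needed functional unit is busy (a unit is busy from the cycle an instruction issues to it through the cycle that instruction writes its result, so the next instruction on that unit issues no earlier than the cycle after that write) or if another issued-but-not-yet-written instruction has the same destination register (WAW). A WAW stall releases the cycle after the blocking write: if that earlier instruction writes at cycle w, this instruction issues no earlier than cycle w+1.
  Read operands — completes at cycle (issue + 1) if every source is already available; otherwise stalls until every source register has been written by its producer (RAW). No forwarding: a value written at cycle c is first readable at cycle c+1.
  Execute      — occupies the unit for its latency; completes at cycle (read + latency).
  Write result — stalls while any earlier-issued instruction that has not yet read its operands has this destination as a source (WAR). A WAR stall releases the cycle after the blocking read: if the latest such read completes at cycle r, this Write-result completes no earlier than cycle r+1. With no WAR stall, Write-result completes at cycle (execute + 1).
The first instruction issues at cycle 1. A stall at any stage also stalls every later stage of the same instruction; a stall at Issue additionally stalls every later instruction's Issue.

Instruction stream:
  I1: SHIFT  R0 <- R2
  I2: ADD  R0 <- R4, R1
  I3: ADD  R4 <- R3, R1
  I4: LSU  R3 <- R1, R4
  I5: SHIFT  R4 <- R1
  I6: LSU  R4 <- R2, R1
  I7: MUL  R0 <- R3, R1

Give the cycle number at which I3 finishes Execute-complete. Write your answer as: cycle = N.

I1: IS=1 RO=2 EX=3 WR=4
I2: IS=5 RO=6 EX=8 WR=9  [WAW R0: wait I1 write@4]
I3: IS=10 RO=11 EX=13 WR=14  [struct: ADD busy until I2 writes@9]
I4: IS=11 RO=15 EX=16 WR=17  [RAW R4: wait I3 write@14]
I5: IS=15 RO=16 EX=17 WR=18  [WAW R4: wait I3 write@14]
I6: IS=19 RO=20 EX=21 WR=22  [WAW R4: wait I5 write@18]
I7: IS=20 RO=21 EX=27 WR=28

cycle = 13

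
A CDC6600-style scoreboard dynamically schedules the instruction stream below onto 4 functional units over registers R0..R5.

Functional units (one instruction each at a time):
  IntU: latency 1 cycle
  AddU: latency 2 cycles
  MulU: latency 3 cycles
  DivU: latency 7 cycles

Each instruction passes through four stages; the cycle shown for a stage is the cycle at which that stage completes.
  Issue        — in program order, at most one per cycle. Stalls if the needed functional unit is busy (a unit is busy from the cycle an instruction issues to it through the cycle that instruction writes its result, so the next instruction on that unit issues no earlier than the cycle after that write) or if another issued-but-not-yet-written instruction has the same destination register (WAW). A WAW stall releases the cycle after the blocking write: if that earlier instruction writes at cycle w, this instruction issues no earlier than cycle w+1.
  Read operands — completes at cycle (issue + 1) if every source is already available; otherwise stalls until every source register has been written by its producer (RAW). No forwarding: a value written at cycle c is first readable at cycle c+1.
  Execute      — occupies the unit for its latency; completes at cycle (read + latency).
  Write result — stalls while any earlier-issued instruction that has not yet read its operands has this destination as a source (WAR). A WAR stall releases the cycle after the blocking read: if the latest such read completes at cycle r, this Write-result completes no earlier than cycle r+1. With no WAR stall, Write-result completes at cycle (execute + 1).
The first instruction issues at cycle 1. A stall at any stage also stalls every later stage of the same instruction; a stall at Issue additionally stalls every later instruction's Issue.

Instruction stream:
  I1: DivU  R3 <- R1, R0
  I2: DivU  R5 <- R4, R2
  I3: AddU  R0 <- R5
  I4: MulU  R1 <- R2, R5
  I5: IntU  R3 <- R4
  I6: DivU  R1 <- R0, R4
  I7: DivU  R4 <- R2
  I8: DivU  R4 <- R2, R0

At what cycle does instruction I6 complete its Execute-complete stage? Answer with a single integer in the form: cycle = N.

cycle = 34

I1 -> (1, 2, 9, 10)
I2 -> (11, 12, 19, 20)  // struct: DivU busy until I1 writes@10
I3 -> (12, 21, 23, 24)  // RAW R5: wait I2 write@20
I4 -> (13, 21, 24, 25)  // RAW R5: wait I2 write@20
I5 -> (14, 15, 16, 17)
I6 -> (26, 27, 34, 35)  // WAW R1: wait I4 write@25
I7 -> (36, 37, 44, 45)  // struct: DivU busy until I6 writes@35
I8 -> (46, 47, 54, 55)  // struct: DivU busy until I7 writes@45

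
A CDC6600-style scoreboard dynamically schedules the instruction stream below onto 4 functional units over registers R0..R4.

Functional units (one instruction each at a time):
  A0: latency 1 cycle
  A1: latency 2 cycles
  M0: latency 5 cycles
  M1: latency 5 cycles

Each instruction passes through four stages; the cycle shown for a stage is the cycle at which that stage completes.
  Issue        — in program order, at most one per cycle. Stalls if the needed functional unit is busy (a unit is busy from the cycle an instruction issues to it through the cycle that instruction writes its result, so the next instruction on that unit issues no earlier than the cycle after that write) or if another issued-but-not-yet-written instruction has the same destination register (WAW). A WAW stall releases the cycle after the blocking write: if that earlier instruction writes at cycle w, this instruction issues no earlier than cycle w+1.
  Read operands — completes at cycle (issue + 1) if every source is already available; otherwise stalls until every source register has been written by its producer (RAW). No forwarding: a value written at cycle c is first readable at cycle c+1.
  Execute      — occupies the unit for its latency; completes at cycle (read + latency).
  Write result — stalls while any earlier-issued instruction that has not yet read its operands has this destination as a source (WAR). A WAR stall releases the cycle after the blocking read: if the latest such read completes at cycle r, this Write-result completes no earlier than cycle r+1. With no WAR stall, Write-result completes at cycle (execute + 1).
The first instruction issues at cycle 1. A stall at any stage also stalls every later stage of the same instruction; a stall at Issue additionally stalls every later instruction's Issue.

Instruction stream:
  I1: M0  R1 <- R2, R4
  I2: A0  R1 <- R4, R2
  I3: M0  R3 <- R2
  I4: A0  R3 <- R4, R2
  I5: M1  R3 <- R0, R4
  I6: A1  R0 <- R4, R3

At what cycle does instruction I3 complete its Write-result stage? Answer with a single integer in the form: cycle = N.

cycle 1: issue I1 (M0)
cycle 2: I1 read-ops
cycle 7: I1 finished on M0
cycle 8: I1→R1
cycle 9: issue I2 (A0)
cycle 10: I2 read-ops, issue I3 (M0)
cycle 11: I2 finished on A0, I3 read-ops
cycle 12: I2→R1
cycle 16: I3 finished on M0
cycle 17: I3→R3
cycle 18: issue I4 (A0)
cycle 19: I4 read-ops
cycle 20: I4 finished on A0
cycle 21: I4→R3
cycle 22: issue I5 (M1)
cycle 23: I5 read-ops, issue I6 (A1)
cycle 28: I5 finished on M1
cycle 29: I5→R3
cycle 30: I6 read-ops
cycle 32: I6 finished on A1
cycle 33: I6→R0

cycle = 17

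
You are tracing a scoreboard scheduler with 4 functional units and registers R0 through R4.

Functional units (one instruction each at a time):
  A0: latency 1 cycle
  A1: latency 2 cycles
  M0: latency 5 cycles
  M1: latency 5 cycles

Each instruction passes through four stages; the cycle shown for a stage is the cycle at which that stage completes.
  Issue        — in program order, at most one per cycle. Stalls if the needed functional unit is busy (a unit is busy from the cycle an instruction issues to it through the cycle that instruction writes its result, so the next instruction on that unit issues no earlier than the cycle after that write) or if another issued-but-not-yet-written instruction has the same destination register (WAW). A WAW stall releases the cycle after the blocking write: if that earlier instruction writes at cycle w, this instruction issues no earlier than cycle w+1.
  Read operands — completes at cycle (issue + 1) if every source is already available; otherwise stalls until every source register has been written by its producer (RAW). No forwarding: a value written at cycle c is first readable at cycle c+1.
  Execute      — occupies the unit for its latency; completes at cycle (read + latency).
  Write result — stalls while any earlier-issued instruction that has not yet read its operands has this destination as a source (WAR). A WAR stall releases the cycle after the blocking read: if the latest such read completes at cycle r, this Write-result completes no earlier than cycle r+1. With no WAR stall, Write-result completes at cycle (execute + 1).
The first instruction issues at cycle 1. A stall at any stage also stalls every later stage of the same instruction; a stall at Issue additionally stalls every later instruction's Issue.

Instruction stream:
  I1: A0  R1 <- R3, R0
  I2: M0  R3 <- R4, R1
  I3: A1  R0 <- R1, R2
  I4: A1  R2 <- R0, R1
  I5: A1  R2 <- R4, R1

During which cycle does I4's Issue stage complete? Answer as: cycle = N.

cycle = 9

c1: I1 dispatched to A0
c2: I1 operands ready, I2 dispatched to M0
c3: I1 complete, I3 dispatched to A1
c4: R1←I1
c5: I2 operands ready, I3 operands ready
c7: I3 complete
c8: R0←I3
c9: I4 dispatched to A1
c10: I2 complete, I4 operands ready
c11: R3←I2
c12: I4 complete
c13: R2←I4
c14: I5 dispatched to A1
c15: I5 operands ready
c17: I5 complete
c18: R2←I5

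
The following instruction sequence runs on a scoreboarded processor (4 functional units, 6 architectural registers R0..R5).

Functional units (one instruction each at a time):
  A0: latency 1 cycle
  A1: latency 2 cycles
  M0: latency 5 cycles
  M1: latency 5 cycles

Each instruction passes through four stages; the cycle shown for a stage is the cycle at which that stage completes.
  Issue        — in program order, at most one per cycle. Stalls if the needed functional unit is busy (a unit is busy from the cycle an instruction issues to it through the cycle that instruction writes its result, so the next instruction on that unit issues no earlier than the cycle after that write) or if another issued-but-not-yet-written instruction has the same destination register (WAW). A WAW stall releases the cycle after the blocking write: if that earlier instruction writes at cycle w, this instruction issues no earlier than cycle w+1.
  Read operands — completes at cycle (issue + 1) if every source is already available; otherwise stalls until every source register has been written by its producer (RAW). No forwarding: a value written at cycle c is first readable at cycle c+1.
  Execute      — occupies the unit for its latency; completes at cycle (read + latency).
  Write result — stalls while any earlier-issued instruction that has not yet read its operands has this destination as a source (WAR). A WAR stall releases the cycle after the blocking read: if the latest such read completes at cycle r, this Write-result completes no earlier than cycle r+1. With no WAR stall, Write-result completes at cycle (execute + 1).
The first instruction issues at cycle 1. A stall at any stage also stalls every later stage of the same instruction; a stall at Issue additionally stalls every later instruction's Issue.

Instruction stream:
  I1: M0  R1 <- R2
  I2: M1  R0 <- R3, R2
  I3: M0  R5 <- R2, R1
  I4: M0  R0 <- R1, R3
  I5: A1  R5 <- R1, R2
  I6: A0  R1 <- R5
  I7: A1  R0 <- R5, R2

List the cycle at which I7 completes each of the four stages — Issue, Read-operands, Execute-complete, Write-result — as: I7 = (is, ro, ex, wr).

I1 -> (1, 2, 7, 8)
I2 -> (2, 3, 8, 9)
I3 -> (9, 10, 15, 16)  // struct: M0 busy until I1 writes@8
I4 -> (17, 18, 23, 24)  // struct: M0 busy until I3 writes@16
I5 -> (18, 19, 21, 22)
I6 -> (19, 23, 24, 25)  // RAW R5: wait I5 write@22
I7 -> (25, 26, 28, 29)  // WAW R0: wait I4 write@24

I7 = (25, 26, 28, 29)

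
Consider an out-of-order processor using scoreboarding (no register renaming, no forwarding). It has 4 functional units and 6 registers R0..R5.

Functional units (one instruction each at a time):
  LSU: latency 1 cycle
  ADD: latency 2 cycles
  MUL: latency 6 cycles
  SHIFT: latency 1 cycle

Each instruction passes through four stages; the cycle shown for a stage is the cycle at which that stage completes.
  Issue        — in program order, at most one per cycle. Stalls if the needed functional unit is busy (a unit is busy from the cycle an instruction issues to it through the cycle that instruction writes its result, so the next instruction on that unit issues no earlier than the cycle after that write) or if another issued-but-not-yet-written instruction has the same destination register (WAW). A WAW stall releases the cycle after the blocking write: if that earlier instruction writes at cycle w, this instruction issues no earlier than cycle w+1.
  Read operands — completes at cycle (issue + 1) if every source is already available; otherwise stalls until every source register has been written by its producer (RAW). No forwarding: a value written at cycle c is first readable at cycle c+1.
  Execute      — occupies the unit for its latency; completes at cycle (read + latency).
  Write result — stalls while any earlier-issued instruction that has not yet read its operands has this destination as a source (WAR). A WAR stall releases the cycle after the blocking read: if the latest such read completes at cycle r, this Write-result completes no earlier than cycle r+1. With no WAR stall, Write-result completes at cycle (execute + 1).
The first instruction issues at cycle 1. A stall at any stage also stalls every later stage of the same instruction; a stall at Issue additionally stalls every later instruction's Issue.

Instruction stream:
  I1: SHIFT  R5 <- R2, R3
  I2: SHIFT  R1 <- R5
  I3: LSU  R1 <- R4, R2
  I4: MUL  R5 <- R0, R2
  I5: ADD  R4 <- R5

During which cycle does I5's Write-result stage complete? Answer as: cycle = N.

I1: IS=1 RO=2 EX=3 WR=4
I2: IS=5 RO=6 EX=7 WR=8  [struct: SHIFT busy until I1 writes@4]
I3: IS=9 RO=10 EX=11 WR=12  [WAW R1: wait I2 write@8]
I4: IS=10 RO=11 EX=17 WR=18
I5: IS=11 RO=19 EX=21 WR=22  [RAW R5: wait I4 write@18]

cycle = 22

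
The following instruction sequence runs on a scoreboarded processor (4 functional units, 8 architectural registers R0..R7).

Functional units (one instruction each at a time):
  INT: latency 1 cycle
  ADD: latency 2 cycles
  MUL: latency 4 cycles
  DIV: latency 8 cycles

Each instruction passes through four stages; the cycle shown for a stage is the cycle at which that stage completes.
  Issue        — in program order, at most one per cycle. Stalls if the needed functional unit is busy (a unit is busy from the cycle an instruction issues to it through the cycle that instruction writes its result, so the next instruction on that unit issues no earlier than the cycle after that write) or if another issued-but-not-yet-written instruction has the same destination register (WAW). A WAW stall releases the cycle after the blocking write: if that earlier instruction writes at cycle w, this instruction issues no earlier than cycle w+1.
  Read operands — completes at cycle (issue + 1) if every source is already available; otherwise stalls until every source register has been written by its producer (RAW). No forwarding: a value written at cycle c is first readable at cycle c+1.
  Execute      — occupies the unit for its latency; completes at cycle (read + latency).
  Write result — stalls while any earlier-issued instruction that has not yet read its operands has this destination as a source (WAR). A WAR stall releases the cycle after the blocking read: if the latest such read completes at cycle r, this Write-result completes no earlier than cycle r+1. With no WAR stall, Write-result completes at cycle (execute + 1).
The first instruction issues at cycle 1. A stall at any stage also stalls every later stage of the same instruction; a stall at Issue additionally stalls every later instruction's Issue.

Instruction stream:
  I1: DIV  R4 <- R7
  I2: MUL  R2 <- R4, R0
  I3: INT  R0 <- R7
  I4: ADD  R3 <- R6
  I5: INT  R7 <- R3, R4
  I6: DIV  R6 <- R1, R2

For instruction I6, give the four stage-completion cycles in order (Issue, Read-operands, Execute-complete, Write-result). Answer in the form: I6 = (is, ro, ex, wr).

I6 = (15, 18, 26, 27)

I1 -> (1, 2, 10, 11)
I2 -> (2, 12, 16, 17)  // RAW R4: wait I1 write@11
I3 -> (3, 4, 5, 13)  // WAR R0: wait I2 read@12
I4 -> (4, 5, 7, 8)
I5 -> (14, 15, 16, 17)  // struct: INT busy until I3 writes@13
I6 -> (15, 18, 26, 27)  // RAW R2: wait I2 write@17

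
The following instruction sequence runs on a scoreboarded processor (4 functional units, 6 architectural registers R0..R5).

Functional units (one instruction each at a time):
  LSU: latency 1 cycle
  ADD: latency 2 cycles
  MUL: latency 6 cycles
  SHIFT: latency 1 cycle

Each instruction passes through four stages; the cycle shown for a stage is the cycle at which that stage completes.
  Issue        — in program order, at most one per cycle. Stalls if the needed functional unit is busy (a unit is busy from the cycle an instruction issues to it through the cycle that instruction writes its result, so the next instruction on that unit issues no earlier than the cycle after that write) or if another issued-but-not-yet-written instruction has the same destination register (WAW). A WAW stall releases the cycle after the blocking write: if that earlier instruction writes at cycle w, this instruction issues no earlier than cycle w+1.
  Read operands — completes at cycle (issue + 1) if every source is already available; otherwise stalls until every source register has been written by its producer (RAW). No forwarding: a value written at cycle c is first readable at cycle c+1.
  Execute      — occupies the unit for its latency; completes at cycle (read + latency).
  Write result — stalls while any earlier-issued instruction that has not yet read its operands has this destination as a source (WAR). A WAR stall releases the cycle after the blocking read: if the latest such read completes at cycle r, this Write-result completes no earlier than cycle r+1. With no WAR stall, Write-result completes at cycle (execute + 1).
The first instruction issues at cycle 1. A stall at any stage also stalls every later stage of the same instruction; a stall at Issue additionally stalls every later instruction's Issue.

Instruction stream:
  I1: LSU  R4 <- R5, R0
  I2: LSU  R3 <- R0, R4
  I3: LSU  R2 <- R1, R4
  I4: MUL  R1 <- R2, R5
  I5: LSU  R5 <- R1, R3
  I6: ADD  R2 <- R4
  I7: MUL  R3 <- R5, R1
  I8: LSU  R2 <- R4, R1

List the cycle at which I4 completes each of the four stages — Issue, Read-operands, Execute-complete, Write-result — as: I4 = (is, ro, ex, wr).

I4 = (10, 13, 19, 20)

t=1  I1→LSU
t=2  I1 RO
t=3  I1 EX
t=4  I1 WR R4
t=5  I2→LSU
t=6  I2 RO
t=7  I2 EX
t=8  I2 WR R3
t=9  I3→LSU
t=10  I3 RO, I4→MUL
t=11  I3 EX
t=12  I3 WR R2
t=13  I4 RO, I5→LSU
t=14  I6→ADD
t=15  I6 RO
t=17  I6 EX
t=18  I6 WR R2
t=19  I4 EX
t=20  I4 WR R1
t=21  I5 RO, I7→MUL
t=22  I5 EX
t=23  I5 WR R5
t=24  I7 RO, I8→LSU
t=25  I8 RO
t=26  I8 EX
t=27  I8 WR R2
t=30  I7 EX
t=31  I7 WR R3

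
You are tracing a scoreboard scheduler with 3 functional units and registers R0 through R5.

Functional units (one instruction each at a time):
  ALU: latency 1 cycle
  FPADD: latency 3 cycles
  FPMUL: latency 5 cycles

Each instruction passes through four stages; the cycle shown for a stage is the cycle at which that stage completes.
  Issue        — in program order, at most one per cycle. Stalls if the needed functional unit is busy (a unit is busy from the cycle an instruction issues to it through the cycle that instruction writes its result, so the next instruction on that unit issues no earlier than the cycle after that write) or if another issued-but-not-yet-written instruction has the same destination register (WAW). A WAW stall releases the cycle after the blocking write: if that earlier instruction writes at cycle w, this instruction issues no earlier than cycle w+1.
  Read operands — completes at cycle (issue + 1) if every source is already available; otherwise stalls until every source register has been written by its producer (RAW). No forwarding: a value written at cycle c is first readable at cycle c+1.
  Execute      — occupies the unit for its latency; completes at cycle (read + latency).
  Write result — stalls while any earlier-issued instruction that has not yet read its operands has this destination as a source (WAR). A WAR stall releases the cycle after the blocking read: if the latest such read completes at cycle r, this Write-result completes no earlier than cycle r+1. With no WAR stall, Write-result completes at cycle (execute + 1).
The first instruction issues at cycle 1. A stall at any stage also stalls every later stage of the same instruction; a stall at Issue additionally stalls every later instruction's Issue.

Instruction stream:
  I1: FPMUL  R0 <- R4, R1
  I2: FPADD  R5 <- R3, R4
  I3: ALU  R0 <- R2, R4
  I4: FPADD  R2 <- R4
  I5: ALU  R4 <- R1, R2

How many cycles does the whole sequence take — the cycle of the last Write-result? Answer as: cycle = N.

cycle = 18

I1  is:1  ro:2  ex:7  wr:8
I2  is:2  ro:3  ex:6  wr:7
I3  is:9  ro:10  ex:11  wr:12  — WAW R0: wait I1 write@8
I4  is:10  ro:11  ex:14  wr:15
I5  is:13  ro:16  ex:17  wr:18  — struct: ALU busy until I3 writes@12, RAW R2: wait I4 write@15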